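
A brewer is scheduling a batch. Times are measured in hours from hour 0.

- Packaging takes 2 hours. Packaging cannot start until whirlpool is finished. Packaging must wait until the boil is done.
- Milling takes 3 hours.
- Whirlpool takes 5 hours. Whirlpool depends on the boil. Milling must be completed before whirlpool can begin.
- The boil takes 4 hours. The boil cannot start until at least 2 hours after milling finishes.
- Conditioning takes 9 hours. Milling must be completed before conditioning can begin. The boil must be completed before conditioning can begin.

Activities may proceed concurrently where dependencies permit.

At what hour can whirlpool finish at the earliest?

Milling can start immediately at hour 0; it finishes at hour 3.
After milling (finishes hour 3, plus 2-hour gap → hour 5), the boil can start at hour 5 and finishes at hour 9.
Whirlpool needs all of the boil (finishes hour 9); milling (finishes hour 3). That puts its earliest start at hour 9; it finishes at 9 + 5 = hour 14.

14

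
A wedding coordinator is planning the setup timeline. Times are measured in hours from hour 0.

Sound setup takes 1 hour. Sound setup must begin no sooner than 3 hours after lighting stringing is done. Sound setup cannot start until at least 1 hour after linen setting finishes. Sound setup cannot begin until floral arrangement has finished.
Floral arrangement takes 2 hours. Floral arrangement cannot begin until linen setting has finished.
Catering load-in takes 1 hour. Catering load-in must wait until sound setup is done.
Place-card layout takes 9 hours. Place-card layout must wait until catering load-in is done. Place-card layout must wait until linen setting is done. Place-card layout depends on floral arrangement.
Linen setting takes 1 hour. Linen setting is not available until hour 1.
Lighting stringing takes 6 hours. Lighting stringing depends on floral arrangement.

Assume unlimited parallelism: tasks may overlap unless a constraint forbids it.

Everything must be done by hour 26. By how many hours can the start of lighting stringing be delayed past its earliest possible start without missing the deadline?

After its own release at hour 1, linen setting can start at hour 1 and finishes at hour 2.
Floral arrangement cannot begin until linen setting (finishes hour 2). It runs from hour 2 to 2 + 2 = hour 4.
Lighting stringing cannot begin until floral arrangement (finishes hour 4). It runs from hour 4 to 4 + 6 = hour 10.

Working backward from the deadline:
Place-card layout has no dependents, so it just needs to finish by hour 26. Starting by 26 − 9 = hour 17 achieves that.
Since place-card layout (must start by hour 17) depends on it, catering load-in must finish by hour 17. Backing off its 1-hour duration gives a latest start of hour 16.
Sound setup must finish before catering load-in (must start by hour 16). With a 1-hour duration, sound setup must start by 16 − 1 = hour 15.
Lighting stringing feeds into sound setup (must start by hour 15, minus 3-hour gap → hour 12); so lighting stringing must finish by hour 12 and therefore start by hour 6.
So lighting stringing can start as early as hour 4 and as late as hour 6, giving 6 − 4 = 2 hours of slack.

2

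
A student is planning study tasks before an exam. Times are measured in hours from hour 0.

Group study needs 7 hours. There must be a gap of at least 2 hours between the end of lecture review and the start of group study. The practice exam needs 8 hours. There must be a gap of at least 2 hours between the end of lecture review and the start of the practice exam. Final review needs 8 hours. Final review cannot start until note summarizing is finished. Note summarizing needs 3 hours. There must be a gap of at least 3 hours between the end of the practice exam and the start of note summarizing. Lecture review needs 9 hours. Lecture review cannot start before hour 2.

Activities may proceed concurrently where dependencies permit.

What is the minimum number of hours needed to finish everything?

Lecture review waits on its own release at hour 2, so it starts at hour 2 and finishes at 2 + 9 = hour 11.
Group study waits on lecture review (finishes hour 11, plus 2-hour gap → hour 13), so it starts at hour 13 and finishes at 13 + 7 = hour 20.
The practice exam waits on lecture review (finishes hour 11, plus 2-hour gap → hour 13), so it starts at hour 13 and finishes at 13 + 8 = hour 21.
Note summarizing cannot begin until the practice exam (finishes hour 21, plus 3-hour gap → hour 24). It runs from hour 24 to 24 + 3 = hour 27.
Final review cannot begin until note summarizing (finishes hour 27). It runs from hour 27 to 27 + 8 = hour 35.
All tasks are finished once the last one completes. Finish times: Lecture review at 11, The practice exam at 21, Group study at 20, Note summarizing at 27, Final review at 35. The latest is hour 35.

35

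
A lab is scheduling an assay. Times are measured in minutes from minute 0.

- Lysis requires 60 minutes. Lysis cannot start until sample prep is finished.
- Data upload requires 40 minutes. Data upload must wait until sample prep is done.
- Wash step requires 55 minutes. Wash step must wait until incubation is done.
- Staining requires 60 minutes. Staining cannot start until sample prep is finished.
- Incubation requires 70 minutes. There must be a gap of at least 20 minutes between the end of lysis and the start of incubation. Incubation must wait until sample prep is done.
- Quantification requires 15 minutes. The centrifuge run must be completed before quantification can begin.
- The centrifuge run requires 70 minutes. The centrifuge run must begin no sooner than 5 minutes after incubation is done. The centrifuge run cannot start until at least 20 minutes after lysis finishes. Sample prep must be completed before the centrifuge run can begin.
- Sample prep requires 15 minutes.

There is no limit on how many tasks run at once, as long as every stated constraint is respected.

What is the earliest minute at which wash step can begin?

165

Sample prep can start immediately at minute 0; it finishes at minute 15.
Lysis waits on sample prep (finishes minute 15), so it starts at minute 15 and finishes at 15 + 60 = minute 75.
For incubation: lysis (finishes minute 75, plus 20-minute gap → minute 95); sample prep (finishes minute 15). Taking the maximum gives a start of minute 95, and it finishes at 95 + 70 = minute 165.
Wash step waits on incubation (finishes minute 165), so the earliest it can start is minute 165.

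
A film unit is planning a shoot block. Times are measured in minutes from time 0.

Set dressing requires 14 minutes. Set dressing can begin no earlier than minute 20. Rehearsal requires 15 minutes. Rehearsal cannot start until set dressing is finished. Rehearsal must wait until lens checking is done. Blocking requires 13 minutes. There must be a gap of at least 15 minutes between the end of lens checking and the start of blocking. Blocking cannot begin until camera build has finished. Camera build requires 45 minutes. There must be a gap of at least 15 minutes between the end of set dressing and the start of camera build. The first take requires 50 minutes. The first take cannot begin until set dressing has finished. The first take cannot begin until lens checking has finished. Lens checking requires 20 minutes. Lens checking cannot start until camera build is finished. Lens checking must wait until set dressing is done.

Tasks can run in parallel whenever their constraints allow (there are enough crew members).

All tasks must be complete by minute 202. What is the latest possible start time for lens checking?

Blocking must finish by minute 202; it takes 13 minutes, so it must start by 202 − 13 = minute 189.
Nothing follows rehearsal; the deadline of minute 202 is its only limit. It must start by 202 − 15 = minute 187.
To finish by minute 202, the first take (duration 50) must start no later than minute 152.
For lens checking: blocking (must start by minute 189, minus 15-minute gap → minute 174); rehearsal (must start by minute 187); the first take (must start by minute 152). The most restrictive is minute 152; with a 20-minute duration, lens checking must start by minute 132.

132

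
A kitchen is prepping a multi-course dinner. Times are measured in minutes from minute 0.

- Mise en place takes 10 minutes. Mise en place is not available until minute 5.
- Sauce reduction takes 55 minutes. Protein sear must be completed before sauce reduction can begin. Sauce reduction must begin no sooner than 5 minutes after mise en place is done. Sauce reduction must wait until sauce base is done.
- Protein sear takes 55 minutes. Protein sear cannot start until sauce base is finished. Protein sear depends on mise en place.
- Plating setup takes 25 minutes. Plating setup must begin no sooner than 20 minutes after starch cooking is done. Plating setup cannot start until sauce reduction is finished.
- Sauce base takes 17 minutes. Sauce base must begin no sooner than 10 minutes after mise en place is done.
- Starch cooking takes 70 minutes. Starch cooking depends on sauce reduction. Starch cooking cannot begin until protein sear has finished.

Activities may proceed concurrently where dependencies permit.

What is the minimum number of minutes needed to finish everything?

267

Mise en place waits on its own release at minute 5, so it starts at minute 5 and finishes at 5 + 10 = minute 15.
After mise en place (finishes minute 15, plus 10-minute gap → minute 25), sauce base can start at minute 25 and finishes at minute 42.
Protein sear needs all of sauce base (finishes minute 42); mise en place (finishes minute 15). That puts its earliest start at minute 42; it finishes at 42 + 55 = minute 97.
Sauce reduction cannot start until protein sear (finishes minute 97); mise en place (finishes minute 15, plus 5-minute gap → minute 20); sauce base (finishes minute 42). The controlling bound is minute 97, so sauce reduction finishes at 97 + 55 = minute 152.
For starch cooking: sauce reduction (finishes minute 152); protein sear (finishes minute 97). Taking the maximum gives a start of minute 152, and it finishes at 152 + 70 = minute 222.
For plating setup: starch cooking (finishes minute 222, plus 20-minute gap → minute 242); sauce reduction (finishes minute 152). Taking the maximum gives a start of minute 242, and it finishes at 242 + 25 = minute 267.
All tasks are finished once the last one completes. Finish times: Mise en place at 15, Sauce base at 42, Protein sear at 97, Sauce reduction at 152, Starch cooking at 222, Plating setup at 267. The latest is minute 267.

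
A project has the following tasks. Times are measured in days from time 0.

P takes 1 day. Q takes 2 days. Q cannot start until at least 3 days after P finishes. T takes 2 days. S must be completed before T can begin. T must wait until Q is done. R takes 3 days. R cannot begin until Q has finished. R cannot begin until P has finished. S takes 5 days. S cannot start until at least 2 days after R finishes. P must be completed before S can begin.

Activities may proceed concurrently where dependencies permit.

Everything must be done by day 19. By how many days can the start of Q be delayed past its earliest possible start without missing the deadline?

Nothing blocks P, so it runs from day 0 to day 1.
After P (finishes day 1, plus 3-day gap → day 4), Q can start at day 4 and finishes at day 6.

Working backward from the deadline:
Nothing follows T; the deadline of day 19 is its only limit. It must start by 19 − 2 = day 17.
S feeds into T (must start by day 17); so S must finish by day 17 and therefore start by day 12.
R has to be done before S (must start by day 12, minus 2-day gap → day 10). That means finishing by day 10, i.e. starting by 10 − 3 = day 7.
Q must finish in time for R (must start by day 7); T (must start by day 17). The tightest is day 7, so Q must start by 7 − 2 = day 5.
So Q can start as early as day 4 and as late as day 5, giving 5 − 4 = 1 day of slack.

1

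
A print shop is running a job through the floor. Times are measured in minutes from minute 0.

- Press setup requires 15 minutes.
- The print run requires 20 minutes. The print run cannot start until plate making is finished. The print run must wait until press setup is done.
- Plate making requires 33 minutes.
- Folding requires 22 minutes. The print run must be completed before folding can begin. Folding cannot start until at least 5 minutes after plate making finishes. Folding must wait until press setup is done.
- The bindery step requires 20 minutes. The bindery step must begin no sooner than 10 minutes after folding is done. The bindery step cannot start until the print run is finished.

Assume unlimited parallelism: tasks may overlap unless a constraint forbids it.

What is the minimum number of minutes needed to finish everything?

105

Press setup has no prerequisites, so it starts at minute 0 and finishes at minute 15.
Nothing blocks plate making, so it runs from minute 0 to minute 33.
For the print run: plate making (finishes minute 33); press setup (finishes minute 15). Taking the maximum gives a start of minute 33, and it finishes at 33 + 20 = minute 53.
Folding cannot start until the print run (finishes minute 53); plate making (finishes minute 33, plus 5-minute gap → minute 38); press setup (finishes minute 15). The controlling bound is minute 53, so folding finishes at 53 + 22 = minute 75.
The bindery step cannot start until folding (finishes minute 75, plus 10-minute gap → minute 85); the print run (finishes minute 53). The controlling bound is minute 85, so the bindery step finishes at 85 + 20 = minute 105.
All tasks are finished once the last one completes. Finish times: Plate making at 33, Press setup at 15, The print run at 53, Folding at 75, The bindery step at 105. The latest is minute 105.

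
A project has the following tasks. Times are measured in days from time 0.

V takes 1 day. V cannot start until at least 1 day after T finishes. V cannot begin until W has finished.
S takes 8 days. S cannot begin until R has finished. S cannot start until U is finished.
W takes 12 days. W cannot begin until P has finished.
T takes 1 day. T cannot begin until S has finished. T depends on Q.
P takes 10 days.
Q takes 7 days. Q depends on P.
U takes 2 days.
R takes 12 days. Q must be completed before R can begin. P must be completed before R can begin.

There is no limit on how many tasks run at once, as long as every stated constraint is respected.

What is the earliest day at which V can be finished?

40

U can start immediately at day 0; it finishes at day 2.
P can start immediately at day 0; it finishes at day 10.
After P (finishes day 10), W can start at day 10 and finishes at day 22.
Q waits on P (finishes day 10), so it starts at day 10 and finishes at 10 + 7 = day 17.
R has to wait for Q (finishes day 17); P (finishes day 10). The latest of these is day 17, so R runs day 17 to 17 + 12 = day 29.
S cannot start until R (finishes day 29); U (finishes day 2). The controlling bound is day 29, so S finishes at 29 + 8 = day 37.
For T: S (finishes day 37); Q (finishes day 17). Taking the maximum gives a start of day 37, and it finishes at 37 + 1 = day 38.
V cannot start until T (finishes day 38, plus 1-day gap → day 39); W (finishes day 22). The controlling bound is day 39, so V finishes at 39 + 1 = day 40.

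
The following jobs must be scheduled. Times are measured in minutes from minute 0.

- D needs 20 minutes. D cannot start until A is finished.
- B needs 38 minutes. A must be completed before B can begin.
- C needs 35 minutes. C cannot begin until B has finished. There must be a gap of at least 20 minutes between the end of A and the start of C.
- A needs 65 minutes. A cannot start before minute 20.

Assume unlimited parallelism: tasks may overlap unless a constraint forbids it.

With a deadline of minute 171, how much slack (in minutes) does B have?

13

After its own release at minute 20, A can start at minute 20 and finishes at minute 85.
B cannot begin until A (finishes minute 85). It runs from minute 85 to 85 + 38 = minute 123.

Working backward from the deadline:
To finish by minute 171, C (duration 35) must start no later than minute 136.
B must finish before C (must start by minute 136). With a 38-minute duration, B must start by 136 − 38 = minute 98.
So B can start as early as minute 85 and as late as minute 98, giving 98 − 85 = 13 minutes of slack.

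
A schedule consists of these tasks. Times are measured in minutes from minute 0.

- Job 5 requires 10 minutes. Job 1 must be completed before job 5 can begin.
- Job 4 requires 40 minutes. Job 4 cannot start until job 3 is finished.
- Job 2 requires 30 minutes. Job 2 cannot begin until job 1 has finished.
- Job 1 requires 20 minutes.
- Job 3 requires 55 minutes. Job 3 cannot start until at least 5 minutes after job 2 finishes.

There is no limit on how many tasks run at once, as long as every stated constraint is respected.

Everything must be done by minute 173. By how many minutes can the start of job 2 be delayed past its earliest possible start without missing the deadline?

Job 1 can start immediately at minute 0; it finishes at minute 20.
Job 2 waits on job 1 (finishes minute 20), so it starts at minute 20 and finishes at 20 + 30 = minute 50.

Working backward from the deadline:
Job 4 has no dependents, so it just needs to finish by minute 173. Starting by 173 − 40 = minute 133 achieves that.
Job 3 has to be done before job 4 (must start by minute 133). That means finishing by minute 133, i.e. starting by 133 − 55 = minute 78.
Job 2 has to be done before job 3 (must start by minute 78, minus 5-minute gap → minute 73). That means finishing by minute 73, i.e. starting by 73 − 30 = minute 43.
So job 2 can start as early as minute 20 and as late as minute 43, giving 43 − 20 = 23 minutes of slack.

23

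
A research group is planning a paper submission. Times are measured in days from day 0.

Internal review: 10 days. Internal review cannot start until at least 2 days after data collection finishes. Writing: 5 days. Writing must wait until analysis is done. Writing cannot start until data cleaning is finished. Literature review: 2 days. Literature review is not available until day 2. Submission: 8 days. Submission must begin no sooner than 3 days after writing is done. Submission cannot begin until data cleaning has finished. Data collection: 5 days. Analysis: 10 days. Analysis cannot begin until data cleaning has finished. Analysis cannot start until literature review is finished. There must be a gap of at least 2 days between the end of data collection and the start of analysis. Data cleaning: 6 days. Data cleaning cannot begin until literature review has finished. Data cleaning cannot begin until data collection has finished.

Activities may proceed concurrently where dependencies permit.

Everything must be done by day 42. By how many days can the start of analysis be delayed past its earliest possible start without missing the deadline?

Data collection has no prerequisites, so it starts at day 0 and finishes at day 5.
Literature review waits on its own release at day 2, so it starts at day 2 and finishes at 2 + 2 = day 4.
Data cleaning cannot start until literature review (finishes day 4); data collection (finishes day 5). The controlling bound is day 5, so data cleaning finishes at 5 + 6 = day 11.
Analysis cannot start until data cleaning (finishes day 11); literature review (finishes day 4); data collection (finishes day 5, plus 2-day gap → day 7). The controlling bound is day 11, so analysis finishes at 11 + 10 = day 21.

Working backward from the deadline:
Nothing follows submission; the deadline of day 42 is its only limit. It must start by 42 − 8 = day 34.
Writing has to be done before submission (must start by day 34, minus 3-day gap → day 31). That means finishing by day 31, i.e. starting by 31 − 5 = day 26.
Analysis has to be done before writing (must start by day 26). That means finishing by day 26, i.e. starting by 26 − 10 = day 16.
So analysis can start as early as day 11 and as late as day 16, giving 16 − 11 = 5 days of slack.

5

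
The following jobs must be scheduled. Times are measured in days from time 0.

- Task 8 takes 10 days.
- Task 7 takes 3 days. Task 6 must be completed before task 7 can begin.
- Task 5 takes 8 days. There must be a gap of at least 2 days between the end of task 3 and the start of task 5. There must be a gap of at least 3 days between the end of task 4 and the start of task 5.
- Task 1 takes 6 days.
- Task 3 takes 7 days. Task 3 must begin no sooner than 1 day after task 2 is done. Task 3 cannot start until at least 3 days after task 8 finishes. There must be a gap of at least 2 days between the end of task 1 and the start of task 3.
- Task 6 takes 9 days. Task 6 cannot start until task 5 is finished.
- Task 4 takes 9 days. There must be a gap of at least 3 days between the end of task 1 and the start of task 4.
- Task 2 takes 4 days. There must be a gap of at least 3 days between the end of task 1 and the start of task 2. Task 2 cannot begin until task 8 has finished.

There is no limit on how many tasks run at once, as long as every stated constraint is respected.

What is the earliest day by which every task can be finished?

Task 8 can start immediately at day 0; it finishes at day 10.
Nothing blocks task 1, so it runs from day 0 to day 6.
Task 4 waits on task 1 (finishes day 6, plus 3-day gap → day 9), so it starts at day 9 and finishes at 9 + 9 = day 18.
Task 2 cannot start until task 1 (finishes day 6, plus 3-day gap → day 9); task 8 (finishes day 10). The controlling bound is day 10, so task 2 finishes at 10 + 4 = day 14.
Task 3 cannot start until task 2 (finishes day 14, plus 1-day gap → day 15); task 8 (finishes day 10, plus 3-day gap → day 13); task 1 (finishes day 6, plus 2-day gap → day 8). The controlling bound is day 15, so task 3 finishes at 15 + 7 = day 22.
For task 5: task 3 (finishes day 22, plus 2-day gap → day 24); task 4 (finishes day 18, plus 3-day gap → day 21). Taking the maximum gives a start of day 24, and it finishes at 24 + 8 = day 32.
Task 6 cannot begin until task 5 (finishes day 32). It runs from day 32 to 32 + 9 = day 41.
Task 7 waits on task 6 (finishes day 41), so it starts at day 41 and finishes at 41 + 3 = day 44.
All tasks are finished once the last one completes. Finish times: Task 1 at 6, Task 2 at 14, Task 3 at 22, Task 4 at 18, Task 5 at 32, Task 6 at 41, Task 7 at 44, Task 8 at 10. The latest is day 44.

44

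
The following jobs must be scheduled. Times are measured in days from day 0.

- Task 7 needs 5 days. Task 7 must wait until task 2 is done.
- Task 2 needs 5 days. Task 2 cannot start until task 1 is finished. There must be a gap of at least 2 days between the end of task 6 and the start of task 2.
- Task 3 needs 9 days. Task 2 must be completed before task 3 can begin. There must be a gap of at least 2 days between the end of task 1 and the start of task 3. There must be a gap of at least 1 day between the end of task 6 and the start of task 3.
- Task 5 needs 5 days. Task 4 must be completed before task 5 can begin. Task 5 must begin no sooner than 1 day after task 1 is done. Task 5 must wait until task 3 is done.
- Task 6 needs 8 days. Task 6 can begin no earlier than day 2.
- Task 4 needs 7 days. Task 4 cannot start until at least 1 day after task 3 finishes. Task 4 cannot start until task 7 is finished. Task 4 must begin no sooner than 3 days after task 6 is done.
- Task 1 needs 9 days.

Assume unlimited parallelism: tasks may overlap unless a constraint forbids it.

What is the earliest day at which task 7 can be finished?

After its own release at day 2, task 6 can start at day 2 and finishes at day 10.
Task 1 has no prerequisites, so it starts at day 0 and finishes at day 9.
Task 2 cannot start until task 1 (finishes day 9); task 6 (finishes day 10, plus 2-day gap → day 12). The controlling bound is day 12, so task 2 finishes at 12 + 5 = day 17.
Task 7 waits on task 2 (finishes day 17), so it starts at day 17 and finishes at 17 + 5 = day 22.

22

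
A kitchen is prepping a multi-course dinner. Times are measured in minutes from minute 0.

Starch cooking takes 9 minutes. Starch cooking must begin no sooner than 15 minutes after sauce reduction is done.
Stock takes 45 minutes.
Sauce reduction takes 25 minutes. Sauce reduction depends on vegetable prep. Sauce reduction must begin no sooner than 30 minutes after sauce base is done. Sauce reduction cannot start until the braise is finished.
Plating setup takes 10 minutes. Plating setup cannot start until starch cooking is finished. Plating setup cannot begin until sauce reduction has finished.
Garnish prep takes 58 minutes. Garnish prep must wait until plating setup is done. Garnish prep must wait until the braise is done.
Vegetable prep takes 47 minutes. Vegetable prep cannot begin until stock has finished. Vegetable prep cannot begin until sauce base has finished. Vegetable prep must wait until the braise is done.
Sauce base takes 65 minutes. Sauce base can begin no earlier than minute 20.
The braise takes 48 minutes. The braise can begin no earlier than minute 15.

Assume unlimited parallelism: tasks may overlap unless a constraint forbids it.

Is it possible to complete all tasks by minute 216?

The braise cannot begin until its own release at minute 15. It runs from minute 15 to 15 + 48 = minute 63.
Sauce base cannot begin until its own release at minute 20. It runs from minute 20 to 20 + 65 = minute 85.
Stock has no prerequisites, so it starts at minute 0 and finishes at minute 45.
For vegetable prep: stock (finishes minute 45); sauce base (finishes minute 85); the braise (finishes minute 63). Taking the maximum gives a start of minute 85, and it finishes at 85 + 47 = minute 132.
Sauce reduction cannot start until vegetable prep (finishes minute 132); sauce base (finishes minute 85, plus 30-minute gap → minute 115); the braise (finishes minute 63). The controlling bound is minute 132, so sauce reduction finishes at 132 + 25 = minute 157.
After sauce reduction (finishes minute 157, plus 15-minute gap → minute 172), starch cooking can start at minute 172 and finishes at minute 181.
Plating setup has to wait for starch cooking (finishes minute 181); sauce reduction (finishes minute 157). The latest of these is minute 181, so plating setup runs minute 181 to 181 + 10 = minute 191.
Garnish prep needs all of plating setup (finishes minute 191); the braise (finishes minute 63). That puts its earliest start at minute 191; it finishes at 191 + 58 = minute 249.
The earliest everything can be done is minute 249, which is after the deadline of 216, so it is not possible.

No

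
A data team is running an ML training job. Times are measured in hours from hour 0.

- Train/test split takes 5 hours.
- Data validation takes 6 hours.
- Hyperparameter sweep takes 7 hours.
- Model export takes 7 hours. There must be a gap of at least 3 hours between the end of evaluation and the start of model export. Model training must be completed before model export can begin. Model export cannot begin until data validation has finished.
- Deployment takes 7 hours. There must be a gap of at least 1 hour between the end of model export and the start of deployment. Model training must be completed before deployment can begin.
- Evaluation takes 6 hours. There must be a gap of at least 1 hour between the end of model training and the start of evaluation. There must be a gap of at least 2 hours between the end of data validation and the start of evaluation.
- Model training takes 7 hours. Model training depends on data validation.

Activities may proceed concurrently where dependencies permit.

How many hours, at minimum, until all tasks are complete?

38

Nothing blocks hyperparameter sweep, so it runs from hour 0 to hour 7.
Nothing blocks train/test split, so it runs from hour 0 to hour 5.
Data validation has no prerequisites, so it starts at hour 0 and finishes at hour 6.
Model training waits on data validation (finishes hour 6), so it starts at hour 6 and finishes at 6 + 7 = hour 13.
Evaluation needs all of model training (finishes hour 13, plus 1-hour gap → hour 14); data validation (finishes hour 6, plus 2-hour gap → hour 8). That puts its earliest start at hour 14; it finishes at 14 + 6 = hour 20.
For model export: evaluation (finishes hour 20, plus 3-hour gap → hour 23); model training (finishes hour 13); data validation (finishes hour 6). Taking the maximum gives a start of hour 23, and it finishes at 23 + 7 = hour 30.
For deployment: model export (finishes hour 30, plus 1-hour gap → hour 31); model training (finishes hour 13). Taking the maximum gives a start of hour 31, and it finishes at 31 + 7 = hour 38.
All tasks are finished once the last one completes. Finish times: Data validation at 6, Train/test split at 5, Hyperparameter sweep at 7, Model training at 13, Evaluation at 20, Model export at 30, Deployment at 38. The latest is hour 38.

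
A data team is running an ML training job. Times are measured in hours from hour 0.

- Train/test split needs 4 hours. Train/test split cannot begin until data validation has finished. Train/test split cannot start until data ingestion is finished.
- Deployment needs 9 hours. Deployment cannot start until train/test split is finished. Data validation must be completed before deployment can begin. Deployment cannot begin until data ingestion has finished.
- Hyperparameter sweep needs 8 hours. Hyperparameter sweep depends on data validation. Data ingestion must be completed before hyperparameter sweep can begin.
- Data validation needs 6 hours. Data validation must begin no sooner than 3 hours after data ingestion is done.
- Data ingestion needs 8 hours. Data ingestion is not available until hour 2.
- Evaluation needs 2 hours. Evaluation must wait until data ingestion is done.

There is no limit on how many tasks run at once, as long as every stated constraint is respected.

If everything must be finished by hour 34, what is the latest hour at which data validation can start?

To finish by hour 34, deployment (duration 9) must start no later than hour 25.
Train/test split must finish before deployment (must start by hour 25). With a 4-hour duration, train/test split must start by 25 − 4 = hour 21.
To finish by hour 34, hyperparameter sweep (duration 8) must start no later than hour 26.
Data validation must finish in time for train/test split (must start by hour 21); hyperparameter sweep (must start by hour 26); deployment (must start by hour 25). The tightest is hour 21, so data validation must start by 21 − 6 = hour 15.

15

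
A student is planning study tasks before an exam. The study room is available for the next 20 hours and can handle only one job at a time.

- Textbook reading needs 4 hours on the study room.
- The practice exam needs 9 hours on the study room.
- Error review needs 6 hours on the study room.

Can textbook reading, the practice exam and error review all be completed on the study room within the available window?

Running back to back, the jobs need 4 + 9 + 6 = 19 hours on the study room.
Since 19 ≤ 20, they fit within the window.

Yes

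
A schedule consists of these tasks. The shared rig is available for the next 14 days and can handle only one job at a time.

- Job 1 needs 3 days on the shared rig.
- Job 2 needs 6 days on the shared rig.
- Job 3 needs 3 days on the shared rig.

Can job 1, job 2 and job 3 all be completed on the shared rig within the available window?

Running back to back, the jobs need 3 + 6 + 3 = 12 days on the shared rig.
Since 12 ≤ 14, they fit within the window.

Yes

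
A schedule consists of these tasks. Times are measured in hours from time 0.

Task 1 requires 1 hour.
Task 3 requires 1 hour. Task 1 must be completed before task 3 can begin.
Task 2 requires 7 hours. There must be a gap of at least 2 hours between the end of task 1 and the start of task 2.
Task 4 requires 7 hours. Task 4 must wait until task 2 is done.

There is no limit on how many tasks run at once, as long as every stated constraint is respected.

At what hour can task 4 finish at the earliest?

Task 1 has no prerequisites, so it starts at hour 0 and finishes at hour 1.
After task 1 (finishes hour 1, plus 2-hour gap → hour 3), task 2 can start at hour 3 and finishes at hour 10.
Task 4 waits on task 2 (finishes hour 10), so it starts at hour 10 and finishes at 10 + 7 = hour 17.

17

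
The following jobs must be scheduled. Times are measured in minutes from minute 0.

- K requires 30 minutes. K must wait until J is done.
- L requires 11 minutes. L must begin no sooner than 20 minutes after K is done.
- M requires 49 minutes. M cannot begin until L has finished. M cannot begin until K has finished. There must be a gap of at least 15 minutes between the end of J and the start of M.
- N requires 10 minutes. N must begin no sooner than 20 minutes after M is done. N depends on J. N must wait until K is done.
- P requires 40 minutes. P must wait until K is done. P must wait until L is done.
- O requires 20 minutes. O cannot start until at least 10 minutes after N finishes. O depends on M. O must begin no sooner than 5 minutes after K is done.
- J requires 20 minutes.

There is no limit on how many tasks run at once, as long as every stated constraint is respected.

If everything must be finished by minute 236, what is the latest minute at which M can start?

127

To finish by minute 236, O (duration 20) must start no later than minute 216.
N must finish before O (must start by minute 216, minus 10-minute gap → minute 206). With a 10-minute duration, N must start by 206 − 10 = minute 196.
M must finish in time for N (must start by minute 196, minus 20-minute gap → minute 176); O (must start by minute 216). The tightest is minute 176, so M must start by 176 − 49 = minute 127.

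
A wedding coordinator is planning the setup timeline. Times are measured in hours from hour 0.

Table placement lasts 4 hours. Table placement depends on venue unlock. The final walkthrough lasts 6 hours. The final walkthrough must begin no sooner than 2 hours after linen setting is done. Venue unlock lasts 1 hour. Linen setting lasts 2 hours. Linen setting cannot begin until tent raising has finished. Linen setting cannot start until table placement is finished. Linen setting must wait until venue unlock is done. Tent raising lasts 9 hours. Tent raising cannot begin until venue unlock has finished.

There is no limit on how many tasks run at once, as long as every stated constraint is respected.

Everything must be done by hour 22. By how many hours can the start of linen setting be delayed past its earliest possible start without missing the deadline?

Venue unlock has no prerequisites, so it starts at hour 0 and finishes at hour 1.
Table placement waits on venue unlock (finishes hour 1), so it starts at hour 1 and finishes at 1 + 4 = hour 5.
After venue unlock (finishes hour 1), tent raising can start at hour 1 and finishes at hour 10.
Linen setting cannot start until tent raising (finishes hour 10); table placement (finishes hour 5); venue unlock (finishes hour 1). The controlling bound is hour 10, so linen setting finishes at 10 + 2 = hour 12.

Working backward from the deadline:
To finish by hour 22, the final walkthrough (duration 6) must start no later than hour 16.
Linen setting feeds into the final walkthrough (must start by hour 16, minus 2-hour gap → hour 14); so linen setting must finish by hour 14 and therefore start by hour 12.
So linen setting can start as early as hour 10 and as late as hour 12, giving 12 − 10 = 2 hours of slack.

2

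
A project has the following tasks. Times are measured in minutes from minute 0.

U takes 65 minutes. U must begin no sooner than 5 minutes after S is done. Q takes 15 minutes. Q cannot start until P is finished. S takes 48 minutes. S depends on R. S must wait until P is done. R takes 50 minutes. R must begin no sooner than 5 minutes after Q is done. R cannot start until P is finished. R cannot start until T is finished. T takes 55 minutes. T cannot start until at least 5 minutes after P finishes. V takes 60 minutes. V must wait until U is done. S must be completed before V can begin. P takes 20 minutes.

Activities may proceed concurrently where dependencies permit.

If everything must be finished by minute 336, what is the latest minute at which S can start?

158

V has no dependents, so it just needs to finish by minute 336. Starting by 336 − 60 = minute 276 achieves that.
U feeds into V (must start by minute 276); so U must finish by minute 276 and therefore start by minute 211.
For S: U (must start by minute 211, minus 5-minute gap → minute 206); V (must start by minute 276). The most restrictive is minute 206; with a 48-minute duration, S must start by minute 158.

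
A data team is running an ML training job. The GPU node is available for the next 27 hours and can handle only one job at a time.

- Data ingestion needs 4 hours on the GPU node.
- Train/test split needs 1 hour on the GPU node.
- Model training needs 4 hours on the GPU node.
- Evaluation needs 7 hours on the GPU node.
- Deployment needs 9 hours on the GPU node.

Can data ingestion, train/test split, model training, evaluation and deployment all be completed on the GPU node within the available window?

Yes

Running back to back, the jobs need 4 + 1 + 4 + 7 + 9 = 25 hours on the GPU node.
Since 25 ≤ 27, they fit within the window.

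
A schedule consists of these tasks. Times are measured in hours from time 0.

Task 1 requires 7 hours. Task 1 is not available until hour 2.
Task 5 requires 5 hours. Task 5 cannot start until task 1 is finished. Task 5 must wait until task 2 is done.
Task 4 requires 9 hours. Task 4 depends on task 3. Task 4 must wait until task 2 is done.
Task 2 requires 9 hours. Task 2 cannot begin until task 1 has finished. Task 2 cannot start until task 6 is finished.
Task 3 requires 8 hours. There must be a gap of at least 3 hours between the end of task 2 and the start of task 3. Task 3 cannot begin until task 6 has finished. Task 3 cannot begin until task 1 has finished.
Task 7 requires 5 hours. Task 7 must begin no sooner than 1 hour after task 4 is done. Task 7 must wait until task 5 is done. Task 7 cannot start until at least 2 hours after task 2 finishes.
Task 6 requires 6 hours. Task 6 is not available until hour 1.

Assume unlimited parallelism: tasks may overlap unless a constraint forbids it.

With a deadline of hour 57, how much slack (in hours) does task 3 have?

13

After its own release at hour 1, task 6 can start at hour 1 and finishes at hour 7.
After its own release at hour 2, task 1 can start at hour 2 and finishes at hour 9.
Task 2 needs all of task 1 (finishes hour 9); task 6 (finishes hour 7). That puts its earliest start at hour 9; it finishes at 9 + 9 = hour 18.
Task 3 has to wait for task 2 (finishes hour 18, plus 3-hour gap → hour 21); task 6 (finishes hour 7); task 1 (finishes hour 9). The latest of these is hour 21, so task 3 runs hour 21 to 21 + 8 = hour 29.

Working backward from the deadline:
Task 7 must finish by hour 57; it takes 5 hours, so it must start by 57 − 5 = hour 52.
Since task 7 (must start by hour 52, minus 1-hour gap → hour 51) depends on it, task 4 must finish by hour 51. Backing off its 9-hour duration gives a latest start of hour 42.
Task 3 must finish before task 4 (must start by hour 42). With an 8-hour duration, task 3 must start by 42 − 8 = hour 34.
So task 3 can start as early as hour 21 and as late as hour 34, giving 34 − 21 = 13 hours of slack.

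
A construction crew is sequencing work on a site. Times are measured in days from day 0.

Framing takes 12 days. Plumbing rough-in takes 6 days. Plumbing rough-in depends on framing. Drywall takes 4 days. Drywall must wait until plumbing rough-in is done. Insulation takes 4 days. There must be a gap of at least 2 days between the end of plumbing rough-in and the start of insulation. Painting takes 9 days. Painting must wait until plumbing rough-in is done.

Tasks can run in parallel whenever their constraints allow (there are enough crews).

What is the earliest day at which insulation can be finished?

24

Framing has no prerequisites, so it starts at day 0 and finishes at day 12.
Plumbing rough-in cannot begin until framing (finishes day 12). It runs from day 12 to 12 + 6 = day 18.
Insulation waits on plumbing rough-in (finishes day 18, plus 2-day gap → day 20), so it starts at day 20 and finishes at 20 + 4 = day 24.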